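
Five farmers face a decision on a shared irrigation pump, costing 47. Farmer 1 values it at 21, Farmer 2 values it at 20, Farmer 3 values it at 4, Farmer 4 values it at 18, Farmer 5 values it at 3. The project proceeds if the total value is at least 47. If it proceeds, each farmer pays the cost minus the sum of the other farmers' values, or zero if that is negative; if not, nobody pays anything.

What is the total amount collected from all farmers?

3

Total value 66 ≥ cost 47, so it is built.
Farmer 1: others sum to 45; max(0, 47 - 45) = 2.
Farmer 2: others sum to 46; max(0, 47 - 46) = 1.
Farmer 3: others sum to 62; max(0, 47 - 62) = 0.
Farmer 4: others sum to 48; max(0, 47 - 48) = 0.
Farmer 5: others sum to 63; max(0, 47 - 63) = 0.
Total collected = 2 + 1 + 0 + 0 + 0 = 3.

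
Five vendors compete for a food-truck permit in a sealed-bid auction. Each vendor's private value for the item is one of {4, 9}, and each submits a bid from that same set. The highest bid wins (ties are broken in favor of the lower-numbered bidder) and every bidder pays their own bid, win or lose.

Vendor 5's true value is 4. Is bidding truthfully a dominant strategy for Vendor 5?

Check each profile of the others' bids and compare truth against every alternative bid.
Others bid (4, 4, 4, 9): truth gives -4, best alternative gives -9.
Others bid (4, 4, 9, 4): truth gives -4, best alternative gives -9.
Others bid (4, 4, 9, 9): truth gives -4, best alternative gives -9.
Others bid (4, 9, 4, 4): truth gives -4, best alternative gives -9.
Others bid (4, 9, 4, 9): truth gives -4, best alternative gives -9.
Others bid (4, 9, 9, 4): truth gives -4, best alternative gives -9.
(Remaining 10 profiles checked similarly; truth is weakly best in each.)
In every case the truthful bid is at least as good as any alternative, so it is a dominant strategy.

Yes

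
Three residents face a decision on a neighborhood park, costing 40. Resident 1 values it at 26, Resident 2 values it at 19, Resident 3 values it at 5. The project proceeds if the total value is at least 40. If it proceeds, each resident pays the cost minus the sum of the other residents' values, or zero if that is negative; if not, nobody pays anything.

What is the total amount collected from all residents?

Total value 50 ≥ cost 40, so it is built.
Resident 1: others sum to 24; max(0, 40 - 24) = 16.
Resident 2: others sum to 31; max(0, 40 - 31) = 9.
Resident 3: others sum to 45; max(0, 40 - 45) = 0.
Total collected = 16 + 9 + 0 = 25.

25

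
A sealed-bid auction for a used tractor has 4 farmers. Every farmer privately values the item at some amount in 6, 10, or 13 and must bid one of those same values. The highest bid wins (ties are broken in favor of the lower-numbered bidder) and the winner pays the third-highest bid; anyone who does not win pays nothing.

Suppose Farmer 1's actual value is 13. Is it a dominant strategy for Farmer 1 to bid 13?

Yes

Check each profile of the others' bids and compare truth against every alternative bid.
Others bid (6, 6, 13): truth gives 7, best alternative gives 0.
Others bid (6, 13, 6): truth gives 7, best alternative gives 0.
Others bid (13, 6, 6): truth gives 7, best alternative gives 0.
Others bid (6, 10, 13): truth gives 3, best alternative gives 0.
Others bid (6, 13, 10): truth gives 3, best alternative gives 0.
Others bid (10, 6, 13): truth gives 3, best alternative gives 0.
(Remaining 21 profiles checked similarly; truth is weakly best in each.)
In every case the truthful bid is at least as good as any alternative, so it is a dominant strategy.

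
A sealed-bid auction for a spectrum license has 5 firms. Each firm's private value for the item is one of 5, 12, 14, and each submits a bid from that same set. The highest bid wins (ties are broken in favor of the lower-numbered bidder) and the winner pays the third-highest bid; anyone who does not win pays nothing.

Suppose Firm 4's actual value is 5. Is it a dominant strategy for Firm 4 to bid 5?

Check each profile of the others' bids and compare truth against every alternative bid.
Others bid (5, 5, 5, 5): truth gives 0, best alternative gives 0.
Others bid (5, 5, 5, 12): truth gives 0, best alternative gives 0.
Others bid (5, 5, 5, 14): truth gives 0, best alternative gives 0.
Others bid (5, 5, 12, 5): truth gives 0, best alternative gives 0.
Others bid (5, 5, 12, 12): truth gives 0, best alternative gives 0.
Others bid (5, 5, 12, 14): truth gives 0, best alternative gives 0.
(Remaining 75 profiles checked similarly; truth is weakly best in each.)
In every case the truthful bid is at least as good as any alternative, so it is a dominant strategy.

Yes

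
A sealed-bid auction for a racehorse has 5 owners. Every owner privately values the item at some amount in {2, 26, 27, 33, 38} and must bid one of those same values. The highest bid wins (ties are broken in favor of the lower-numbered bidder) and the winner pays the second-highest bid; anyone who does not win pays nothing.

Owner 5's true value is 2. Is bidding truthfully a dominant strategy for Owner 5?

Yes

Check each profile of the others' bids and compare truth against every alternative bid.
Others bid (2, 2, 2, 2): truth gives 0, best alternative gives 0.
Others bid (2, 2, 2, 26): truth gives 0, best alternative gives 0.
Others bid (2, 2, 2, 27): truth gives 0, best alternative gives 0.
Others bid (2, 2, 2, 33): truth gives 0, best alternative gives 0.
Others bid (2, 2, 2, 38): truth gives 0, best alternative gives 0.
Others bid (2, 2, 26, 2): truth gives 0, best alternative gives 0.
(Remaining 619 profiles checked similarly; truth is weakly best in each.)
In every case the truthful bid is at least as good as any alternative, so it is a dominant strategy.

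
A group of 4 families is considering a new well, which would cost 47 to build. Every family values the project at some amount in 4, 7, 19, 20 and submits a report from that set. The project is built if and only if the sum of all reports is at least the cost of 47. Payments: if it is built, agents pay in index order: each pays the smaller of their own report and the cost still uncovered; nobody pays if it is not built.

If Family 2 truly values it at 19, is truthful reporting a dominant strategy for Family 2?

Consider the case where Family 1 reports 4, Family 3 reports 19 and Family 4 reports 19.
Truthful report 19: project built, pays 19, utility 19 - 19 = 0.
Report 7 instead: project built, pays 7, utility 19 - 7 = 12.
Since 12 > 0, reporting 7 is strictly better here, so truthful reporting is not dominant.

No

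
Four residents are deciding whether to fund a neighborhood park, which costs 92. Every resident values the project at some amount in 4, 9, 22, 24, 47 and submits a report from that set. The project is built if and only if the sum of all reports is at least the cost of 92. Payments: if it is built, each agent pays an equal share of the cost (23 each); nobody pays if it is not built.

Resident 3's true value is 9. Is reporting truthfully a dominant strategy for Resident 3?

Check each profile of the others' reports and compare truth against every alternative report.
Others report (4, 47, 47): truth gives -14, best alternative gives -14.
Others report (9, 47, 47): truth gives -14, best alternative gives -14.
Others report (22, 22, 47): truth gives -14, best alternative gives -14.
Others report (22, 24, 47): truth gives -14, best alternative gives -14.
Others report (22, 47, 22): truth gives -14, best alternative gives -14.
Others report (22, 47, 24): truth gives -14, best alternative gives -14.
(Remaining 119 profiles checked similarly; truth is weakly best in each.)
In every case the truthful report is at least as good as any alternative, so it is a dominant strategy.

Yes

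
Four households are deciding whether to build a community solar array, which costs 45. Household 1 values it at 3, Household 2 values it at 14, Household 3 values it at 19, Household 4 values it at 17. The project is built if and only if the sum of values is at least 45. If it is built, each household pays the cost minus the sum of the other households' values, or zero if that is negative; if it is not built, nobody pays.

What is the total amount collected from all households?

26

Total value 53 ≥ cost 45, so it is built.
Household 1: others sum to 50; max(0, 45 - 50) = 0.
Household 2: others sum to 39; max(0, 45 - 39) = 6.
Household 3: others sum to 34; max(0, 45 - 34) = 11.
Household 4: others sum to 36; max(0, 45 - 36) = 9.
Total collected = 0 + 6 + 11 + 9 = 26.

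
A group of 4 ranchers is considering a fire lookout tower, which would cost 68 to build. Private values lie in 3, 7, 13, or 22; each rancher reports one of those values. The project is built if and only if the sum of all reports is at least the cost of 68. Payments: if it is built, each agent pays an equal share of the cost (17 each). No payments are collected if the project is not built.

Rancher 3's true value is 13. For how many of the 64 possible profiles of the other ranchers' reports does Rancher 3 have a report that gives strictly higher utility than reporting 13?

3

Others report (13, 22, 22): truth gives -4; report 3 gives 0 > -4. Violating.
Others report (22, 13, 22): truth gives -4; report 3 gives 0 > -4. Violating.
Others report (22, 22, 13): truth gives -4; report 3 gives 0 > -4. Violating.
Others report (3, 3, 3): truth gives 0; no alternative beats it.
Others report (3, 3, 7): truth gives 0; no alternative beats it.
(Checking all 64 profiles: 3 have a profitable deviation, 61 do not.)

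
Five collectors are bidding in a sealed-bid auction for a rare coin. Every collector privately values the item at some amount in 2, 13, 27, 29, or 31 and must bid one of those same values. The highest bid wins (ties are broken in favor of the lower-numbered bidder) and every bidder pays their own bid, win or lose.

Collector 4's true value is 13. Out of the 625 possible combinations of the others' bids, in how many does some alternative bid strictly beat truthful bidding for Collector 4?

623

Others bid (2, 2, 2, 27): truth gives -13; bid 2 gives -2 > -13. Violating.
Others bid (2, 2, 2, 29): truth gives -13; bid 2 gives -2 > -13. Violating.
Others bid (2, 2, 2, 31): truth gives -13; bid 2 gives -2 > -13. Violating.
Others bid (2, 2, 13, 2): truth gives -13; bid 2 gives -2 > -13. Violating.
Others bid (2, 2, 2, 2): truth gives 0; no alternative beats it.
Others bid (2, 2, 2, 13): truth gives 0; no alternative beats it.
(Checking all 625 profiles: 623 have a profitable deviation, 2 do not.)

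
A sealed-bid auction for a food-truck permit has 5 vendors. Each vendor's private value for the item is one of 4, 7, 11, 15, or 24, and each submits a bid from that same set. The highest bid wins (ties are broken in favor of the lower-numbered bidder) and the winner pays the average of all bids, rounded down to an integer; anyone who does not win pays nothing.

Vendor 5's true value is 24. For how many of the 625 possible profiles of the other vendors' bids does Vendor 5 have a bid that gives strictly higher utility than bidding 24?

81

Others bid (4, 4, 4, 4): truth gives 16; bid 7 gives 20 > 16. Violating.
Others bid (4, 4, 4, 7): truth gives 16; bid 11 gives 18 > 16. Violating.
Others bid (4, 4, 4, 11): truth gives 15; bid 15 gives 17 > 15. Violating.
Others bid (4, 4, 7, 4): truth gives 16; bid 11 gives 18 > 16. Violating.
Others bid (4, 4, 4, 15): truth gives 14; no alternative beats it.
Others bid (4, 4, 4, 24): truth gives 0; no alternative beats it.
(Checking all 625 profiles: 81 have a profitable deviation, 544 do not.)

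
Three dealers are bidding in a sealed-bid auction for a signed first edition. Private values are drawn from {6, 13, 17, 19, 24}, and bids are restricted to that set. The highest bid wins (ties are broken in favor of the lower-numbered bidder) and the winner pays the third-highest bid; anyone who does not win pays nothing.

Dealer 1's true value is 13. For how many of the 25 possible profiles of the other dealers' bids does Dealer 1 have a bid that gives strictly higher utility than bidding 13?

6

Others bid (6, 17): truth gives 0; bid 17 gives 7 > 0. Violating.
Others bid (6, 19): truth gives 0; bid 19 gives 7 > 0. Violating.
Others bid (6, 24): truth gives 0; bid 24 gives 7 > 0. Violating.
Others bid (17, 6): truth gives 0; bid 17 gives 7 > 0. Violating.
Others bid (6, 6): truth gives 7; no alternative beats it.
Others bid (6, 13): truth gives 7; no alternative beats it.
(Checking all 25 profiles: 6 have a profitable deviation, 19 do not.)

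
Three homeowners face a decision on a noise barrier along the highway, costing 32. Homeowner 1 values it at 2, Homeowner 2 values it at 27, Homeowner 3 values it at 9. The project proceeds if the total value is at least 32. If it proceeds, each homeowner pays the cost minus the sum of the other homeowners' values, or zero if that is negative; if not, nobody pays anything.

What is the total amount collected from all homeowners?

Total value 38 ≥ cost 32, so it is built.
Homeowner 1: others sum to 36; max(0, 32 - 36) = 0.
Homeowner 2: others sum to 11; max(0, 32 - 11) = 21.
Homeowner 3: others sum to 29; max(0, 32 - 29) = 3.
Total collected = 0 + 21 + 3 = 24.

24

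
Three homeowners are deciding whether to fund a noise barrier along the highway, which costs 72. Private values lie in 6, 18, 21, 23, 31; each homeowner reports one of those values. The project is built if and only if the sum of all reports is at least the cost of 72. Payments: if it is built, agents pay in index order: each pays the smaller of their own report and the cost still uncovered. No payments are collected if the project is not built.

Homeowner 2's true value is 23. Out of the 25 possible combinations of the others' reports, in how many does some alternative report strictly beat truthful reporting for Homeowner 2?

5

Others report (21, 31): truth gives 0; report 21 gives 2 > 0. Violating.
Others report (23, 31): truth gives 0; report 18 gives 5 > 0. Violating.
Others report (31, 21): truth gives 0; report 21 gives 2 > 0. Violating.
Others report (31, 23): truth gives 0; report 18 gives 5 > 0. Violating.
Others report (6, 6): truth gives 0; no alternative beats it.
Others report (6, 18): truth gives 0; no alternative beats it.
(Checking all 25 profiles: 5 have a profitable deviation, 20 do not.)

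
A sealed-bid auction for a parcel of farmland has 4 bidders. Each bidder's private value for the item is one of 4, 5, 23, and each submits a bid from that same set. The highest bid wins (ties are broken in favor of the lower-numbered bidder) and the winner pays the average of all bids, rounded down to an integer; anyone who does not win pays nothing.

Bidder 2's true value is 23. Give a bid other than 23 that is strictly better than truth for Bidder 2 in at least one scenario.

Suppose Bidder 1 bids 4, Bidder 3 bids 4 and Bidder 4 bids 4.
Bid 23: wins, pays 8, utility 23 - 8 = 15.
Bid 5: wins, pays 4, utility 23 - 4 = 19.
So bidding 5 beats truth here (19 > 15).

5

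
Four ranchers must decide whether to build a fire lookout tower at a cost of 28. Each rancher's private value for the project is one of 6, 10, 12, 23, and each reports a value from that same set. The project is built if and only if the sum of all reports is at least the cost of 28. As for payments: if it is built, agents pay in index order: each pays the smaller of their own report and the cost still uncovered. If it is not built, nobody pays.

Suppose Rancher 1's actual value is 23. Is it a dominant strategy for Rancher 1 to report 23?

No

Consider the case where Rancher 2 reports 6, Rancher 3 reports 6 and Rancher 4 reports 6.
Truthful report 23: project built, pays 23, utility 23 - 23 = 0.
Report 10 instead: project built, pays 10, utility 23 - 10 = 13.
Since 13 > 0, reporting 10 is strictly better here, so truthful reporting is not dominant.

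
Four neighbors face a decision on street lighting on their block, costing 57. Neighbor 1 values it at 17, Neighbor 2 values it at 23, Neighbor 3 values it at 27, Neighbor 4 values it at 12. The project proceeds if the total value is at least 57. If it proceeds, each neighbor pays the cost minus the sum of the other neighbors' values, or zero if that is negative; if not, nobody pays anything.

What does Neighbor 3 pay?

5

Total value 79 ≥ cost 57, so the project is built.
The other neighbors' values sum to 52.
Cost minus that sum is 57 - 52 = 5.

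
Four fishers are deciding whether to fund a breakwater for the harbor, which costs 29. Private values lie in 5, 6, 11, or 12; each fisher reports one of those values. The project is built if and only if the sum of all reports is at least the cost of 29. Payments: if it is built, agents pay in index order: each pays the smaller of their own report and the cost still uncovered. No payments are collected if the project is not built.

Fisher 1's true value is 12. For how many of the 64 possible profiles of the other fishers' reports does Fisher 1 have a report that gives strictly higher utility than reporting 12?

57

Others report (5, 5, 11): truth gives 0; report 11 gives 1 > 0. Violating.
Others report (5, 5, 12): truth gives 0; report 11 gives 1 > 0. Violating.
Others report (5, 6, 11): truth gives 0; report 11 gives 1 > 0. Violating.
Others report (5, 6, 12): truth gives 0; report 6 gives 6 > 0. Violating.
Others report (5, 5, 5): truth gives 0; no alternative beats it.
Others report (5, 5, 6): truth gives 0; no alternative beats it.
(Checking all 64 profiles: 57 have a profitable deviation, 7 do not.)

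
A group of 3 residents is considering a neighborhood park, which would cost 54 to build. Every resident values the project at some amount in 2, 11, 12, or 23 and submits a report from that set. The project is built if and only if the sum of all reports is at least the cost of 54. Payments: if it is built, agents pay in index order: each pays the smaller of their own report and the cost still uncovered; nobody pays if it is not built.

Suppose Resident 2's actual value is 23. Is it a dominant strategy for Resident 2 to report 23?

No

Consider the case where Resident 1 reports 23 and Resident 3 reports 23.
Truthful report 23: project built, pays 23, utility 23 - 23 = 0.
Report 11 instead: project built, pays 11, utility 23 - 11 = 12.
Since 12 > 0, reporting 11 is strictly better here, so truthful reporting is not dominant.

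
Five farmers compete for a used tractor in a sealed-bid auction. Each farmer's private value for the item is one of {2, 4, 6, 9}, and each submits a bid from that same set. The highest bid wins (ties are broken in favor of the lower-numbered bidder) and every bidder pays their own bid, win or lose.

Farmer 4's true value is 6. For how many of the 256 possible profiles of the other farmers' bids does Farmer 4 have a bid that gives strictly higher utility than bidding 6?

Others bid (2, 2, 2, 2): truth gives 0; bid 4 gives 2 > 0. Violating.
Others bid (2, 2, 2, 4): truth gives 0; bid 4 gives 2 > 0. Violating.
Others bid (2, 2, 2, 9): truth gives -6; bid 2 gives -2 > -6. Violating.
Others bid (2, 2, 4, 9): truth gives -6; bid 2 gives -2 > -6. Violating.
Others bid (2, 2, 2, 6): truth gives 0; no alternative beats it.
Others bid (2, 2, 4, 2): truth gives 0; no alternative beats it.
(Checking all 256 profiles: 234 have a profitable deviation, 22 do not.)

234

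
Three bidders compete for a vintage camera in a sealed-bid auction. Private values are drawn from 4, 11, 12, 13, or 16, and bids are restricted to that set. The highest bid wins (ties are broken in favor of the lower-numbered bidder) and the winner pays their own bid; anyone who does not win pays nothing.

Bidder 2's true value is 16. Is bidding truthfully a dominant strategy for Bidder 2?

No

Consider the case where Bidder 1 bids 4 and Bidder 3 bids 4.
Truthful bid 16: wins, pays 16, utility 16 - 16 = 0.
Bid 11 instead: wins, pays 11, utility 16 - 11 = 5.
Since 5 > 0, bidding 11 is strictly better here, so truthful bidding is not dominant.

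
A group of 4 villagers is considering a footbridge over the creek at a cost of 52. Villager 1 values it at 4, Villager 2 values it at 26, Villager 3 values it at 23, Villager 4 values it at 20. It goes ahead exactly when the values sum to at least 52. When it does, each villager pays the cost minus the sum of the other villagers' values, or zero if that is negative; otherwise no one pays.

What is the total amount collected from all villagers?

7

Total value 73 ≥ cost 52, so it is built.
Villager 1: others sum to 69; max(0, 52 - 69) = 0.
Villager 2: others sum to 47; max(0, 52 - 47) = 5.
Villager 3: others sum to 50; max(0, 52 - 50) = 2.
Villager 4: others sum to 53; max(0, 52 - 53) = 0.
Total collected = 0 + 5 + 2 + 0 = 7.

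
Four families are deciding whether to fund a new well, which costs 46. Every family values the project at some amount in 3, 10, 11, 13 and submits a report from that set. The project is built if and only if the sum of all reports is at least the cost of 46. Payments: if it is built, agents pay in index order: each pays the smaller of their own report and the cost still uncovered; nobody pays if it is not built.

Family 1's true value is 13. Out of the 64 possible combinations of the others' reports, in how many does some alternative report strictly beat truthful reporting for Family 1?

10

Others report (10, 13, 13): truth gives 0; report 10 gives 3 > 0. Violating.
Others report (11, 11, 13): truth gives 0; report 11 gives 2 > 0. Violating.
Others report (11, 13, 11): truth gives 0; report 11 gives 2 > 0. Violating.
Others report (11, 13, 13): truth gives 0; report 10 gives 3 > 0. Violating.
Others report (3, 3, 3): truth gives 0; no alternative beats it.
Others report (3, 3, 10): truth gives 0; no alternative beats it.
(Checking all 64 profiles: 10 have a profitable deviation, 54 do not.)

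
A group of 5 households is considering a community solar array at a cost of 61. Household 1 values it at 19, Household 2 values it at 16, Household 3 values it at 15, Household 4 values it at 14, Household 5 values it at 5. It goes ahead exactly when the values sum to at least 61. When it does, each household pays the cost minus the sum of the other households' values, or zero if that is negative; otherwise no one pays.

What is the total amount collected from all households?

Total value 69 ≥ cost 61, so it is built.
Household 1: others sum to 50; max(0, 61 - 50) = 11.
Household 2: others sum to 53; max(0, 61 - 53) = 8.
Household 3: others sum to 54; max(0, 61 - 54) = 7.
Household 4: others sum to 55; max(0, 61 - 55) = 6.
Household 5: others sum to 64; max(0, 61 - 64) = 0.
Total collected = 11 + 8 + 7 + 6 + 0 = 32.

32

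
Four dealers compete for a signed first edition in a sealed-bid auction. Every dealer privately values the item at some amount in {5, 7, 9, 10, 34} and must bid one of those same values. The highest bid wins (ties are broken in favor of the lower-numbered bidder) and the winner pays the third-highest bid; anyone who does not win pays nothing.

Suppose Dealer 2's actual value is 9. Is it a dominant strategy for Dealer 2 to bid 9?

No

Consider the case where Dealer 1 bids 5, Dealer 3 bids 5 and Dealer 4 bids 10.
Truthful bid 9: loses, pays 0, utility 0.
Bid 10 instead: wins, pays 5, utility 9 - 5 = 4.
Since 4 > 0, bidding 10 is strictly better here, so truthful bidding is not dominant.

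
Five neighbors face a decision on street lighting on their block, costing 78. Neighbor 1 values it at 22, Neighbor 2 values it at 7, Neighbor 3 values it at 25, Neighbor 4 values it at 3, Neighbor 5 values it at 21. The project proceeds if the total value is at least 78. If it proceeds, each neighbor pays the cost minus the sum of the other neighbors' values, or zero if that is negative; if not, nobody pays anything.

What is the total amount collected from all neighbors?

Total value 78 ≥ cost 78, so it is built.
Neighbor 1: others sum to 56; max(0, 78 - 56) = 22.
Neighbor 2: others sum to 71; max(0, 78 - 71) = 7.
Neighbor 3: others sum to 53; max(0, 78 - 53) = 25.
Neighbor 4: others sum to 75; max(0, 78 - 75) = 3.
Neighbor 5: others sum to 57; max(0, 78 - 57) = 21.
Total collected = 22 + 7 + 25 + 3 + 21 = 78.

78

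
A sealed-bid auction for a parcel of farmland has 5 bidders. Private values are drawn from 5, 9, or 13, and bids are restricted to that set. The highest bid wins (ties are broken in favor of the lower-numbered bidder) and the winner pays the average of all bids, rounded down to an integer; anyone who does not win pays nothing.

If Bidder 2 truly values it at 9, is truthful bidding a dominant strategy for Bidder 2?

No

Consider the case where Bidder 1 bids 5, Bidder 3 bids 5, Bidder 4 bids 5 and Bidder 5 bids 13.
Truthful bid 9: loses, pays 0, utility 0.
Bid 13 instead: wins, pays 8, utility 9 - 8 = 1.
Since 1 > 0, bidding 13 is strictly better here, so truthful bidding is not dominant.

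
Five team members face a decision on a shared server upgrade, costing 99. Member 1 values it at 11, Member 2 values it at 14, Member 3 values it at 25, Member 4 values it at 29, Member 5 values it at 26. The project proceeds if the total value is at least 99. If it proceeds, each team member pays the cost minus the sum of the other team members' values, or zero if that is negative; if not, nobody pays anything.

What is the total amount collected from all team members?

75

Total value 105 ≥ cost 99, so it is built.
Member 1: others sum to 94; max(0, 99 - 94) = 5.
Member 2: others sum to 91; max(0, 99 - 91) = 8.
Member 3: others sum to 80; max(0, 99 - 80) = 19.
Member 4: others sum to 76; max(0, 99 - 76) = 23.
Member 5: others sum to 79; max(0, 99 - 79) = 20.
Total collected = 5 + 8 + 19 + 23 + 20 = 75.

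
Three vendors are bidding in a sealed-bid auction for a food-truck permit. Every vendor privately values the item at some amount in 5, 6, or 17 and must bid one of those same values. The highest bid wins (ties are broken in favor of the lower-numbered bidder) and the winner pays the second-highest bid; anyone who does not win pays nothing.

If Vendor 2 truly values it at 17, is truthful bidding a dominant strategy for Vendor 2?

Check each profile of the others' bids and compare truth against every alternative bid.
Others bid (6, 5): truth gives 11, best alternative gives 0.
Others bid (6, 6): truth gives 11, best alternative gives 0.
Others bid (5, 5): truth gives 12, best alternative gives 12.
Others bid (5, 6): truth gives 11, best alternative gives 11.
Others bid (5, 17): truth gives 0, best alternative gives 0.
Others bid (6, 17): truth gives 0, best alternative gives 0.
(Remaining 3 profiles checked similarly; truth is weakly best in each.)
In every case the truthful bid is at least as good as any alternative, so it is a dominant strategy.

Yes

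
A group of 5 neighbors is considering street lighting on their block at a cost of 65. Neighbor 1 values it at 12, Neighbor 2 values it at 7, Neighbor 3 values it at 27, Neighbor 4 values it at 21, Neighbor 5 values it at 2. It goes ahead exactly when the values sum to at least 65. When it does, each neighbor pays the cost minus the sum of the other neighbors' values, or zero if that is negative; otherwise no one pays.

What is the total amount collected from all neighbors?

51

Total value 69 ≥ cost 65, so it is built.
Neighbor 1: others sum to 57; max(0, 65 - 57) = 8.
Neighbor 2: others sum to 62; max(0, 65 - 62) = 3.
Neighbor 3: others sum to 42; max(0, 65 - 42) = 23.
Neighbor 4: others sum to 48; max(0, 65 - 48) = 17.
Neighbor 5: others sum to 67; max(0, 65 - 67) = 0.
Total collected = 8 + 3 + 23 + 17 + 0 = 51.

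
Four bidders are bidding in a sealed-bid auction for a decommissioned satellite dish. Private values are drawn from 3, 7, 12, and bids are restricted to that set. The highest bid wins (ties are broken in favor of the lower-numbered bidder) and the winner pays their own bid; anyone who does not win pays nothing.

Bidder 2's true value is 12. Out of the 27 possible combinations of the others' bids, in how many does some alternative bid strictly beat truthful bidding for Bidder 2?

4

Others bid (3, 3, 3): truth gives 0; bid 7 gives 5 > 0. Violating.
Others bid (3, 3, 7): truth gives 0; bid 7 gives 5 > 0. Violating.
Others bid (3, 7, 3): truth gives 0; bid 7 gives 5 > 0. Violating.
Others bid (3, 7, 7): truth gives 0; bid 7 gives 5 > 0. Violating.
Others bid (3, 3, 12): truth gives 0; no alternative beats it.
Others bid (3, 7, 12): truth gives 0; no alternative beats it.
(Checking all 27 profiles: 4 have a profitable deviation, 23 do not.)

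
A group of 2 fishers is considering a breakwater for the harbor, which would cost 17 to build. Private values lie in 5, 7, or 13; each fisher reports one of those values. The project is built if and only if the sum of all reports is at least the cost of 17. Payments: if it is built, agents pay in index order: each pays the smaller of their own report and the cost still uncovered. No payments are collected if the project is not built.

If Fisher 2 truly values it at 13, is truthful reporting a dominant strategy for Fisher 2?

Check each profile of the others' reports and compare truth against every alternative report.
Others report (7): truth gives 3, best alternative gives 0.
Others report (5): truth gives 1, best alternative gives 0.
Others report (13): truth gives 9, best alternative gives 9.
In every case the truthful report is at least as good as any alternative, so it is a dominant strategy.

Yes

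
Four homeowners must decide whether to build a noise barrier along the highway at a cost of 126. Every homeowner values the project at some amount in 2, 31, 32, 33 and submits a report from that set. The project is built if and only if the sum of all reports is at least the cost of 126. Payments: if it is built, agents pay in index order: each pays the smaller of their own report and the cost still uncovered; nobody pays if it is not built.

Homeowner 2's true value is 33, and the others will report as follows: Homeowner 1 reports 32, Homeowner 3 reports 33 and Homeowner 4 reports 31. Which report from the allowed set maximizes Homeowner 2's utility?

31

Report 2: project not built, utility 0.
Report 31: project built, pays 31, utility 33 - 31 = 2.
Report 32: project built, pays 32, utility 33 - 32 = 1.
Report 33: project built, pays 33, utility 33 - 33 = 0.
The best choice is 31 with utility 2.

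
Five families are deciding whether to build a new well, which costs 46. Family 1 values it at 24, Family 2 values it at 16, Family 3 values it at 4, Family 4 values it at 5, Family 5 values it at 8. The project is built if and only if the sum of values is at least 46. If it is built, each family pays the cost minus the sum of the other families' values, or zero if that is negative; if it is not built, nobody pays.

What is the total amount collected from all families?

Total value 57 ≥ cost 46, so it is built.
Family 1: others sum to 33; max(0, 46 - 33) = 13.
Family 2: others sum to 41; max(0, 46 - 41) = 5.
Family 3: others sum to 53; max(0, 46 - 53) = 0.
Family 4: others sum to 52; max(0, 46 - 52) = 0.
Family 5: others sum to 49; max(0, 46 - 49) = 0.
Total collected = 13 + 5 + 0 + 0 + 0 = 18.

18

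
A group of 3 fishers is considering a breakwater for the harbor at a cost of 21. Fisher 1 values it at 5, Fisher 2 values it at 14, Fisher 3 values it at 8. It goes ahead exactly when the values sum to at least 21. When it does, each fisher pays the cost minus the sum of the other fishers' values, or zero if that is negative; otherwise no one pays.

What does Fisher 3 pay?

2

Total value 27 ≥ cost 21, so the project is built.
The other fishers' values sum to 19.
Cost minus that sum is 21 - 19 = 2.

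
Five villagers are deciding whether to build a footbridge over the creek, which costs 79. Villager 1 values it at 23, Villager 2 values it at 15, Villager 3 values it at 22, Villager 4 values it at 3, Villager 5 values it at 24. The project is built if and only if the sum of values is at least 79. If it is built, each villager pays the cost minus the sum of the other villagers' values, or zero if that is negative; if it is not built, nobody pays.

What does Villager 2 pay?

Total value 87 ≥ cost 79, so the project is built.
The other villagers' values sum to 72.
Cost minus that sum is 79 - 72 = 7.

7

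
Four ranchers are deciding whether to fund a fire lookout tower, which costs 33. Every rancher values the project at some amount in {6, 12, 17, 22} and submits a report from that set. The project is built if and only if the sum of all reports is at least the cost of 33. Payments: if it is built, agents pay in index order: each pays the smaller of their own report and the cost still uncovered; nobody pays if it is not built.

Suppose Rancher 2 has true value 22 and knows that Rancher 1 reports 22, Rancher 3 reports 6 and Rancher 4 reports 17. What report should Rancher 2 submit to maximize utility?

Report 6: project built, pays 6, utility 22 - 6 = 16.
Report 12: project built, pays 11, utility 22 - 11 = 11.
Report 17: project built, pays 11, utility 22 - 11 = 11.
Report 22: project built, pays 11, utility 22 - 11 = 11.
The best choice is 6 with utility 16.

6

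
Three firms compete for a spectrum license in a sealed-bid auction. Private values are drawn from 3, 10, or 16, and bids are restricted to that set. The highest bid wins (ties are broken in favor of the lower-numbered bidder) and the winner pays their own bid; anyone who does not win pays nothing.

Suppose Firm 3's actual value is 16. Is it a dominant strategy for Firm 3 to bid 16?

No

Consider the case where Firm 1 bids 3 and Firm 2 bids 3.
Truthful bid 16: wins, pays 16, utility 16 - 16 = 0.
Bid 10 instead: wins, pays 10, utility 16 - 10 = 6.
Since 6 > 0, bidding 10 is strictly better here, so truthful bidding is not dominant.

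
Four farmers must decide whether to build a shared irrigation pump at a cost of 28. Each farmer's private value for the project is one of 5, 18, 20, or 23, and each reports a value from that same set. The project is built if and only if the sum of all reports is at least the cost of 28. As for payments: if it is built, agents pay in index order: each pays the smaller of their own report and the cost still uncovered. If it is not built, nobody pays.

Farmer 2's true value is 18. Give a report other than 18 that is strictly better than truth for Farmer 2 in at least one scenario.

5

Suppose Farmer 1 reports 5, Farmer 3 reports 5 and Farmer 4 reports 18.
Report 18: project built, pays 18, utility 18 - 18 = 0.
Report 5: project built, pays 5, utility 18 - 5 = 13.
So reporting 5 beats truth here (13 > 0).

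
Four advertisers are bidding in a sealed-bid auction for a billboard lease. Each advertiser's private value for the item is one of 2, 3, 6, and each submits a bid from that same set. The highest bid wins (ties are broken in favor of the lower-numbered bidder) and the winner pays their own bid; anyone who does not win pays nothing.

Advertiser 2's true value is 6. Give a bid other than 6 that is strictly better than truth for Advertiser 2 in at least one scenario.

Suppose Advertiser 1 bids 2, Advertiser 3 bids 2 and Advertiser 4 bids 2.
Bid 6: wins, pays 6, utility 6 - 6 = 0.
Bid 3: wins, pays 3, utility 6 - 3 = 3.
So bidding 3 beats truth here (3 > 0).

3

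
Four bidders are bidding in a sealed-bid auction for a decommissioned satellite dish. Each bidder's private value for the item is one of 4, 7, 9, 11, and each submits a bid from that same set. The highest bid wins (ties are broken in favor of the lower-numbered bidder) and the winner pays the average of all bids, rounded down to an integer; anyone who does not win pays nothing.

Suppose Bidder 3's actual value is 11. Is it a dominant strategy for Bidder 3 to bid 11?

Consider the case where Bidder 1 bids 4, Bidder 2 bids 4 and Bidder 4 bids 4.
Truthful bid 11: wins, pays 5, utility 11 - 5 = 6.
Bid 7 instead: wins, pays 4, utility 11 - 4 = 7.
Since 7 > 6, bidding 7 is strictly better here, so truthful bidding is not dominant.

No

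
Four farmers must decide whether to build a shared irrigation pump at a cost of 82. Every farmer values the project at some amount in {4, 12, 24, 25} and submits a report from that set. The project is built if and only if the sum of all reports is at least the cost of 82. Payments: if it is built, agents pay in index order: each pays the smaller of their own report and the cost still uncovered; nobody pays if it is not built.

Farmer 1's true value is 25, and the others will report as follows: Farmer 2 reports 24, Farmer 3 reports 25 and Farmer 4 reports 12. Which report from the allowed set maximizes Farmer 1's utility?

24

Report 4: project not built, utility 0.
Report 12: project not built, utility 0.
Report 24: project built, pays 24, utility 25 - 24 = 1.
Report 25: project built, pays 25, utility 25 - 25 = 0.
The best choice is 24 with utility 1.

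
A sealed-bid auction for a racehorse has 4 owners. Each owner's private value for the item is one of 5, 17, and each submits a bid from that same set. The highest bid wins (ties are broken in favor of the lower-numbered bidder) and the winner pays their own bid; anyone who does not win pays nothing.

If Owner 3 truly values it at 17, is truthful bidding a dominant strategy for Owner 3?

Yes

Check each profile of the others' bids and compare truth against every alternative bid.
Others bid (5, 5, 5): truth gives 0, best alternative gives 0.
Others bid (5, 5, 17): truth gives 0, best alternative gives 0.
Others bid (5, 17, 5): truth gives 0, best alternative gives 0.
Others bid (5, 17, 17): truth gives 0, best alternative gives 0.
Others bid (17, 5, 5): truth gives 0, best alternative gives 0.
Others bid (17, 5, 17): truth gives 0, best alternative gives 0.
(Remaining 2 profiles checked similarly; truth is weakly best in each.)
In every case the truthful bid is at least as good as any alternative, so it is a dominant strategy.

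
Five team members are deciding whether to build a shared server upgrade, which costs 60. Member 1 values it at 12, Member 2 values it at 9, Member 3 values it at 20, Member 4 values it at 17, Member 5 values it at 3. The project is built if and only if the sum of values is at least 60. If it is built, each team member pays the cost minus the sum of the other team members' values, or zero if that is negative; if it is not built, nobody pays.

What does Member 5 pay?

Total value 61 ≥ cost 60, so the project is built.
The other team members' values sum to 58.
Cost minus that sum is 60 - 58 = 2.

2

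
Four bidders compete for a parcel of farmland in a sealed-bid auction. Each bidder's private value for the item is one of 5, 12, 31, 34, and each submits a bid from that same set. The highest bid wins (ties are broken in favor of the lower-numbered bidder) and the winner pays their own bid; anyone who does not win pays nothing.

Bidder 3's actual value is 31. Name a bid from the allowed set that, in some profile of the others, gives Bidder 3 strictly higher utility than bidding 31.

12

Suppose Bidder 1 bids 5, Bidder 2 bids 5 and Bidder 4 bids 5.
Bid 31: wins, pays 31, utility 31 - 31 = 0.
Bid 12: wins, pays 12, utility 31 - 12 = 19.
So bidding 12 beats truth here (19 > 0).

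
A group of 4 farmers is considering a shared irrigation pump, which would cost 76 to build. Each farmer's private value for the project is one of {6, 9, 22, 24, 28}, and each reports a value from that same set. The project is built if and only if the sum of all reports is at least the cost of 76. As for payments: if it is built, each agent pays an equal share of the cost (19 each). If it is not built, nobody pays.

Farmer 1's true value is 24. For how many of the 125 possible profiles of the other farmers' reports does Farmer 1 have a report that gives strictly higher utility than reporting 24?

Others report (6, 22, 22): truth gives 0; report 28 gives 5 > 0. Violating.
Others report (22, 6, 22): truth gives 0; report 28 gives 5 > 0. Violating.
Others report (22, 22, 6): truth gives 0; report 28 gives 5 > 0. Violating.
Others report (6, 6, 6): truth gives 0; no alternative beats it.
Others report (6, 6, 9): truth gives 0; no alternative beats it.
(Checking all 125 profiles: 3 have a profitable deviation, 122 do not.)

3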